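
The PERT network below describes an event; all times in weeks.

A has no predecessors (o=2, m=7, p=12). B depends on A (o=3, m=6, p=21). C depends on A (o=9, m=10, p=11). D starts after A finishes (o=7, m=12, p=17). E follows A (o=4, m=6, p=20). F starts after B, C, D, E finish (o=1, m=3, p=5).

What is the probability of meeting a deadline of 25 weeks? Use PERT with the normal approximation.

0.890

te_A = (2 + 4·7 + 12)/6 = 42/6 = 7; σ²_A = ((12−2)/6)² = 2.778
te_B = (3 + 4·6 + 21)/6 = 48/6 = 8; σ²_B = ((21−3)/6)² = 9.000
te_C = (9 + 4·10 + 11)/6 = 60/6 = 10; σ²_C = ((11−9)/6)² = 0.111
te_D = (7 + 4·12 + 17)/6 = 72/6 = 12; σ²_D = ((17−7)/6)² = 2.778
te_E = (4 + 4·6 + 20)/6 = 48/6 = 8; σ²_E = ((20−4)/6)² = 7.111
te_F = (1 + 4·3 + 5)/6 = 18/6 = 3; σ²_F = ((5−1)/6)² = 0.444

Forward pass:
ES_A = 0; EF_A = 7
ES_B = 7; EF_B = 7+8 = 15
ES_C = 7; EF_C = 7+10 = 17
ES_D = 7; EF_D = 7+12 = 19
ES_E = 7; EF_E = 7+8 = 15
ES_F = max(EF_B=15, EF_C=17, EF_D=19, EF_E=15) = 19; EF_F = 19+3 = 22
Expected project duration μ = 22 weeks. Critical path: A → D → F.

Variance along critical path = 2.778 + 2.778 + 0.444 = 6.000; σ = √6.000 = 2.449 weeks.
Z = (25 − 22) / 2.449 = 1.225
P(T ≤ 25) = Φ(1.225) ≈ 0.890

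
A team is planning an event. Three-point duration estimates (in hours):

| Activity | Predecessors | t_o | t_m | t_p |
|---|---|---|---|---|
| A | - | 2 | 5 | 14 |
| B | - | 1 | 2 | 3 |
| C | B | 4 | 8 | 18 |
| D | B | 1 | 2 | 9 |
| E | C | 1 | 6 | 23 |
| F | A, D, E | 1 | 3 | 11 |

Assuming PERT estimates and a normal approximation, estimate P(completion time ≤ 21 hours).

te_A = (2 + 4·5 + 14)/6 = 36/6 = 6; σ²_A = ((14−2)/6)² = 4.000
te_B = (1 + 4·2 + 3)/6 = 12/6 = 2; σ²_B = ((3−1)/6)² = 0.111
te_C = (4 + 4·8 + 18)/6 = 54/6 = 9; σ²_C = ((18−4)/6)² = 5.444
te_D = (1 + 4·2 + 9)/6 = 18/6 = 3; σ²_D = ((9−1)/6)² = 1.778
te_E = (1 + 4·6 + 23)/6 = 48/6 = 8; σ²_E = ((23−1)/6)² = 13.444
te_F = (1 + 4·3 + 11)/6 = 24/6 = 4; σ²_F = ((11−1)/6)² = 2.778

Forward pass:
ES_A = 0; EF_A = 6
ES_B = 0; EF_B = 2
ES_C = 2; EF_C = 2+9 = 11
ES_D = 2; EF_D = 2+3 = 5
ES_E = 11; EF_E = 11+8 = 19
ES_F = max(EF_A=6, EF_D=5, EF_E=19) = 19; EF_F = 19+4 = 23
Expected project duration μ = 23 hours. Critical path: B → C → E → F.

Variance along critical path = 0.111 + 5.444 + 13.444 + 2.778 = 21.778; σ = √21.778 = 4.667 hours.
Z = (21 − 23) / 4.667 = -0.429
P(T ≤ 21) = Φ(-0.429) ≈ 0.334

0.334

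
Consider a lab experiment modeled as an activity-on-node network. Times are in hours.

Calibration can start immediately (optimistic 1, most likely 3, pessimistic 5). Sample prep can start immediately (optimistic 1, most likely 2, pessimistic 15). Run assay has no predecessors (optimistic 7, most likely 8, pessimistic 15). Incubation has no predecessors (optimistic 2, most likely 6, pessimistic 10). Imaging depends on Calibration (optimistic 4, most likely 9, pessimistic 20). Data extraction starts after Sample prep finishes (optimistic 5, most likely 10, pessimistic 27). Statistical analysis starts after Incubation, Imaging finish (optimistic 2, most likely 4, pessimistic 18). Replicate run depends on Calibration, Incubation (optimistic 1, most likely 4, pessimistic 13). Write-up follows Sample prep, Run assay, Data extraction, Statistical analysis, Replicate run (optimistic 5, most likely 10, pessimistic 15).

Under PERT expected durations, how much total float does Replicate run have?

te_Calibration = (1 + 4·3 + 5)/6 = 18/6 = 3
te_Sample prep = (1 + 4·2 + 15)/6 = 24/6 = 4
te_Run assay = (7 + 4·8 + 15)/6 = 54/6 = 9
te_Incubation = (2 + 4·6 + 10)/6 = 36/6 = 6
te_Imaging = (4 + 4·9 + 20)/6 = 60/6 = 10
te_Data extraction = (5 + 4·10 + 27)/6 = 72/6 = 12
te_Statistical analysis = (2 + 4·4 + 18)/6 = 36/6 = 6
te_Replicate run = (1 + 4·4 + 13)/6 = 30/6 = 5
te_Write-up = (5 + 4·10 + 15)/6 = 60/6 = 10

Forward pass:
ES_Calibration = 0; EF_Calibration = 3
ES_Sample prep = 0; EF_Sample prep = 4
ES_Run assay = 0; EF_Run assay = 9
ES_Incubation = 0; EF_Incubation = 6
ES_Imaging = 3; EF_Imaging = 3+10 = 13
ES_Data extraction = 4; EF_Data extraction = 4+12 = 16
ES_Statistical analysis = max(EF_Incubation=6, EF_Imaging=13) = 13; EF_Statistical analysis = 13+6 = 19
ES_Replicate run = max(EF_Calibration=3, EF_Incubation=6) = 6; EF_Replicate run = 6+5 = 11
ES_Write-up = max(EF_Sample prep=4, EF_Run assay=9, EF_Data extraction=16, EF_Statistical analysis=19, EF_Replicate run=11) = 19; EF_Write-up = 19+10 = 29
Expected project duration μ = 29 hours. Critical path: Calibration → Imaging → Statistical analysis → Write-up.

Backward pass:
LF_Write-up = 29; LS_Write-up = 29−10 = 19
LF_Replicate run = LS_Write-up = 19; LS_Replicate run = 19−5 = 14
LF_Statistical analysis = LS_Write-up = 19; LS_Statistical analysis = 19−6 = 13
LF_Data extraction = LS_Write-up = 19; LS_Data extraction = 19−12 = 7
LF_Imaging = LS_Statistical analysis = 13; LS_Imaging = 13−10 = 3
LF_Incubation = min(LS_Statistical analysis=13, LS_Replicate run=14) = 13; LS_Incubation = 13−6 = 7
LF_Run assay = LS_Write-up = 19; LS_Run assay = 19−9 = 10
LF_Sample prep = min(LS_Data extraction=7, LS_Write-up=19) = 7; LS_Sample prep = 7−4 = 3
LF_Calibration = min(LS_Imaging=3, LS_Replicate run=14) = 3; LS_Calibration = 3−3 = 0
Slack_Replicate run = LS_Replicate run − ES_Replicate run = 14 − 6 = 8

8 hours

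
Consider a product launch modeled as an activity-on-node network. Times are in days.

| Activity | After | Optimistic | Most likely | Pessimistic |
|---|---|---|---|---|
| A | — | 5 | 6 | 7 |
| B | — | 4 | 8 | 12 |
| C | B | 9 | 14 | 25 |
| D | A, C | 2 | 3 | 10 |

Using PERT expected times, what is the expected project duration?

te_A = (5 + 4·6 + 7)/6 = 36/6 = 6
te_B = (4 + 4·8 + 12)/6 = 48/6 = 8
te_C = (9 + 4·14 + 25)/6 = 90/6 = 15
te_D = (2 + 4·3 + 10)/6 = 24/6 = 4

Forward pass:
ES_A = 0; EF_A = 6
ES_B = 0; EF_B = 8
ES_C = 8; EF_C = 8+15 = 23
ES_D = max(EF_A=6, EF_C=23) = 23; EF_D = 23+4 = 27
Expected project duration μ = 27 days. Critical path: B → C → D.

27 days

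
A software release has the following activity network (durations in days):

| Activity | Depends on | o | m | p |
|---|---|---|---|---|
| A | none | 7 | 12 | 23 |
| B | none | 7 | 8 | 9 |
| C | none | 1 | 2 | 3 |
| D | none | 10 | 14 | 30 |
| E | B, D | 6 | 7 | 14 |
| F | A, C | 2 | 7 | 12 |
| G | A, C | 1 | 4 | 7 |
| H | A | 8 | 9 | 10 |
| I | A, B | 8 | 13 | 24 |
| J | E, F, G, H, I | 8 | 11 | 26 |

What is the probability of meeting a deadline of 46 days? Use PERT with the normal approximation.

0.893

te_A = (7 + 4·12 + 23)/6 = 78/6 = 13; σ²_A = ((23−7)/6)² = 7.111
te_B = (7 + 4·8 + 9)/6 = 48/6 = 8; σ²_B = ((9−7)/6)² = 0.111
te_C = (1 + 4·2 + 3)/6 = 12/6 = 2; σ²_C = ((3−1)/6)² = 0.111
te_D = (10 + 4·14 + 30)/6 = 96/6 = 16; σ²_D = ((30−10)/6)² = 11.111
te_E = (6 + 4·7 + 14)/6 = 48/6 = 8; σ²_E = ((14−6)/6)² = 1.778
te_F = (2 + 4·7 + 12)/6 = 42/6 = 7; σ²_F = ((12−2)/6)² = 2.778
te_G = (1 + 4·4 + 7)/6 = 24/6 = 4; σ²_G = ((7−1)/6)² = 1.000
te_H = (8 + 4·9 + 10)/6 = 54/6 = 9; σ²_H = ((10−8)/6)² = 0.111
te_I = (8 + 4·13 + 24)/6 = 84/6 = 14; σ²_I = ((24−8)/6)² = 7.111
te_J = (8 + 4·11 + 26)/6 = 78/6 = 13; σ²_J = ((26−8)/6)² = 9.000

Forward pass:
ES_A = 0; EF_A = 13
ES_B = 0; EF_B = 8
ES_C = 0; EF_C = 2
ES_D = 0; EF_D = 16
ES_E = max(EF_B=8, EF_D=16) = 16; EF_E = 16+8 = 24
ES_F = max(EF_A=13, EF_C=2) = 13; EF_F = 13+7 = 20
ES_G = max(EF_A=13, EF_C=2) = 13; EF_G = 13+4 = 17
ES_H = 13; EF_H = 13+9 = 22
ES_I = max(EF_A=13, EF_B=8) = 13; EF_I = 13+14 = 27
ES_J = max(EF_E=24, EF_F=20, EF_G=17, EF_H=22, EF_I=27) = 27; EF_J = 27+13 = 40
Expected project duration μ = 40 days. Critical path: A → I → J.

Variance along critical path = 7.111 + 7.111 + 9.000 = 23.222; σ = √23.222 = 4.819 days.
Z = (46 − 40) / 4.819 = 1.245
P(T ≤ 46) = Φ(1.245) ≈ 0.893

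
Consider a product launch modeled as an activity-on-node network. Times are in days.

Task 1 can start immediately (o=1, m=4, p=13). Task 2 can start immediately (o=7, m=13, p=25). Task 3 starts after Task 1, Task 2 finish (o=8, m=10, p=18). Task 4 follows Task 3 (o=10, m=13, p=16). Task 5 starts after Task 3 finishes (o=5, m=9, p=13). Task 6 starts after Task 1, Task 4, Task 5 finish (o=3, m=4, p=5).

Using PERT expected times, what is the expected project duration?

42 days

te_Task 1 = (1 + 4·4 + 13)/6 = 30/6 = 5
te_Task 2 = (7 + 4·13 + 25)/6 = 84/6 = 14
te_Task 3 = (8 + 4·10 + 18)/6 = 66/6 = 11
te_Task 4 = (10 + 4·13 + 16)/6 = 78/6 = 13
te_Task 5 = (5 + 4·9 + 13)/6 = 54/6 = 9
te_Task 6 = (3 + 4·4 + 5)/6 = 24/6 = 4

Forward pass:
ES_Task 1 = 0; EF_Task 1 = 5
ES_Task 2 = 0; EF_Task 2 = 14
ES_Task 3 = max(EF_Task 1=5, EF_Task 2=14) = 14; EF_Task 3 = 14+11 = 25
ES_Task 4 = 25; EF_Task 4 = 25+13 = 38
ES_Task 5 = 25; EF_Task 5 = 25+9 = 34
ES_Task 6 = max(EF_Task 1=5, EF_Task 4=38, EF_Task 5=34) = 38; EF_Task 6 = 38+4 = 42
Expected project duration μ = 42 days. Critical path: Task 2 → Task 3 → Task 4 → Task 6.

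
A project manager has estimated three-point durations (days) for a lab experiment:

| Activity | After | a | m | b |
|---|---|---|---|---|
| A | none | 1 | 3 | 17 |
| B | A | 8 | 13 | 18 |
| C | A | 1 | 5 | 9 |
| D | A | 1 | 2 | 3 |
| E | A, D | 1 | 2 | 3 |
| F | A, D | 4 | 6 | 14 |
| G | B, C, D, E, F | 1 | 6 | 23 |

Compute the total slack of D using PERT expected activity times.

te_A = (1 + 4·3 + 17)/6 = 30/6 = 5
te_B = (8 + 4·13 + 18)/6 = 78/6 = 13
te_C = (1 + 4·5 + 9)/6 = 30/6 = 5
te_D = (1 + 4·2 + 3)/6 = 12/6 = 2
te_E = (1 + 4·2 + 3)/6 = 12/6 = 2
te_F = (4 + 4·6 + 14)/6 = 42/6 = 7
te_G = (1 + 4·6 + 23)/6 = 48/6 = 8

Forward pass:
ES_A = 0; EF_A = 5
ES_B = 5; EF_B = 5+13 = 18
ES_C = 5; EF_C = 5+5 = 10
ES_D = 5; EF_D = 5+2 = 7
ES_E = max(EF_A=5, EF_D=7) = 7; EF_E = 7+2 = 9
ES_F = max(EF_A=5, EF_D=7) = 7; EF_F = 7+7 = 14
ES_G = max(EF_B=18, EF_C=10, EF_D=7, EF_E=9, EF_F=14) = 18; EF_G = 18+8 = 26
Expected project duration μ = 26 days. Critical path: A → B → G.

Backward pass:
LF_G = 26; LS_G = 26−8 = 18
LF_F = LS_G = 18; LS_F = 18−7 = 11
LF_E = LS_G = 18; LS_E = 18−2 = 16
LF_D = min(LS_E=16, LS_F=11, LS_G=18) = 11; LS_D = 11−2 = 9
LF_C = LS_G = 18; LS_C = 18−5 = 13
LF_B = LS_G = 18; LS_B = 18−13 = 5
LF_A = min(LS_B=5, LS_C=13, LS_D=9, LS_E=16, LS_F=11) = 5; LS_A = 5−5 = 0
Slack_D = LS_D − ES_D = 9 − 5 = 4

4 days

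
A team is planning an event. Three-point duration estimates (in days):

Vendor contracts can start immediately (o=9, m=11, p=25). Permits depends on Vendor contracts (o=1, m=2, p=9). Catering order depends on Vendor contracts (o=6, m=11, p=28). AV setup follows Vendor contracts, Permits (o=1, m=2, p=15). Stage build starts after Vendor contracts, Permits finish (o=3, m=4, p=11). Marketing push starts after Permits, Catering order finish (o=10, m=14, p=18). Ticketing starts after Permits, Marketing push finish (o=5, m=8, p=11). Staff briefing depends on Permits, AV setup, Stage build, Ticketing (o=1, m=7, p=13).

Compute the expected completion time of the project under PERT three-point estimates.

55 days

te_Vendor contracts = (9 + 4·11 + 25)/6 = 78/6 = 13
te_Permits = (1 + 4·2 + 9)/6 = 18/6 = 3
te_Catering order = (6 + 4·11 + 28)/6 = 78/6 = 13
te_AV setup = (1 + 4·2 + 15)/6 = 24/6 = 4
te_Stage build = (3 + 4·4 + 11)/6 = 30/6 = 5
te_Marketing push = (10 + 4·14 + 18)/6 = 84/6 = 14
te_Ticketing = (5 + 4·8 + 11)/6 = 48/6 = 8
te_Staff briefing = (1 + 4·7 + 13)/6 = 42/6 = 7

Forward pass:
ES_Vendor contracts = 0; EF_Vendor contracts = 13
ES_Permits = 13; EF_Permits = 13+3 = 16
ES_Catering order = 13; EF_Catering order = 13+13 = 26
ES_AV setup = max(EF_Vendor contracts=13, EF_Permits=16) = 16; EF_AV setup = 16+4 = 20
ES_Stage build = max(EF_Vendor contracts=13, EF_Permits=16) = 16; EF_Stage build = 16+5 = 21
ES_Marketing push = max(EF_Permits=16, EF_Catering order=26) = 26; EF_Marketing push = 26+14 = 40
ES_Ticketing = max(EF_Permits=16, EF_Marketing push=40) = 40; EF_Ticketing = 40+8 = 48
ES_Staff briefing = max(EF_Permits=16, EF_AV setup=20, EF_Stage build=21, EF_Ticketing=48) = 48; EF_Staff briefing = 48+7 = 55
Expected project duration μ = 55 days. Critical path: Vendor contracts → Catering order → Marketing push → Ticketing → Staff briefing.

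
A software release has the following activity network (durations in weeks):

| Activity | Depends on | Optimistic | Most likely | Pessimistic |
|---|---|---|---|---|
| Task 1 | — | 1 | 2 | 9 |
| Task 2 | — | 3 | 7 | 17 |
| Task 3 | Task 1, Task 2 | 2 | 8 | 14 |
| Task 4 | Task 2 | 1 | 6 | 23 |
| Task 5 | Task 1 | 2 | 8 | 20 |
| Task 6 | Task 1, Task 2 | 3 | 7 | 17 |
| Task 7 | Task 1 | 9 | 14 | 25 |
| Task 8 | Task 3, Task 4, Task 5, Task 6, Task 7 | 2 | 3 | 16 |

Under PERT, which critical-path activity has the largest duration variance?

te_Task 1 = (1 + 4·2 + 9)/6 = 18/6 = 3; σ²_Task 1 = ((9−1)/6)² = 1.778
te_Task 2 = (3 + 4·7 + 17)/6 = 48/6 = 8; σ²_Task 2 = ((17−3)/6)² = 5.444
te_Task 3 = (2 + 4·8 + 14)/6 = 48/6 = 8; σ²_Task 3 = ((14−2)/6)² = 4.000
te_Task 4 = (1 + 4·6 + 23)/6 = 48/6 = 8; σ²_Task 4 = ((23−1)/6)² = 13.444
te_Task 5 = (2 + 4·8 + 20)/6 = 54/6 = 9; σ²_Task 5 = ((20−2)/6)² = 9.000
te_Task 6 = (3 + 4·7 + 17)/6 = 48/6 = 8; σ²_Task 6 = ((17−3)/6)² = 5.444
te_Task 7 = (9 + 4·14 + 25)/6 = 90/6 = 15; σ²_Task 7 = ((25−9)/6)² = 7.111
te_Task 8 = (2 + 4·3 + 16)/6 = 30/6 = 5; σ²_Task 8 = ((16−2)/6)² = 5.444

Forward pass:
ES_Task 1 = 0; EF_Task 1 = 3
ES_Task 2 = 0; EF_Task 2 = 8
ES_Task 3 = max(EF_Task 1=3, EF_Task 2=8) = 8; EF_Task 3 = 8+8 = 16
ES_Task 4 = 8; EF_Task 4 = 8+8 = 16
ES_Task 5 = 3; EF_Task 5 = 3+9 = 12
ES_Task 6 = max(EF_Task 1=3, EF_Task 2=8) = 8; EF_Task 6 = 8+8 = 16
ES_Task 7 = 3; EF_Task 7 = 3+15 = 18
ES_Task 8 = max(EF_Task 3=16, EF_Task 4=16, EF_Task 5=12, EF_Task 6=16, EF_Task 7=18) = 18; EF_Task 8 = 18+5 = 23
Expected project duration μ = 23 weeks. Critical path: Task 1 → Task 7 → Task 8.

Variances on critical path: σ²_Task 1=1.778, σ²_Task 7=7.111, σ²_Task 8=5.444.
Largest is σ²_Task 7 = 7.111.

Task 7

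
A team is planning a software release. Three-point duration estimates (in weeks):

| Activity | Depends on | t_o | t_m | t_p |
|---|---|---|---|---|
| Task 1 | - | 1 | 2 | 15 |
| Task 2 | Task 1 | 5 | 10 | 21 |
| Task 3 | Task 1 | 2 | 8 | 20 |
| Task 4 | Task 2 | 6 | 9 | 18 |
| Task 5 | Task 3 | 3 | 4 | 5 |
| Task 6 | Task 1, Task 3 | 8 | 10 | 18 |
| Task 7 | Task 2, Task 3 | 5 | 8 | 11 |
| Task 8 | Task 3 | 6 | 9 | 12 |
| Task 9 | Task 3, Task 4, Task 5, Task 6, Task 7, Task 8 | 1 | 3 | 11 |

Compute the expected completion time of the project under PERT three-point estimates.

te_Task 1 = (1 + 4·2 + 15)/6 = 24/6 = 4
te_Task 2 = (5 + 4·10 + 21)/6 = 66/6 = 11
te_Task 3 = (2 + 4·8 + 20)/6 = 54/6 = 9
te_Task 4 = (6 + 4·9 + 18)/6 = 60/6 = 10
te_Task 5 = (3 + 4·4 + 5)/6 = 24/6 = 4
te_Task 6 = (8 + 4·10 + 18)/6 = 66/6 = 11
te_Task 7 = (5 + 4·8 + 11)/6 = 48/6 = 8
te_Task 8 = (6 + 4·9 + 12)/6 = 54/6 = 9
te_Task 9 = (1 + 4·3 + 11)/6 = 24/6 = 4

Forward pass:
ES_Task 1 = 0; EF_Task 1 = 4
ES_Task 2 = 4; EF_Task 2 = 4+11 = 15
ES_Task 3 = 4; EF_Task 3 = 4+9 = 13
ES_Task 4 = 15; EF_Task 4 = 15+10 = 25
ES_Task 5 = 13; EF_Task 5 = 13+4 = 17
ES_Task 6 = max(EF_Task 1=4, EF_Task 3=13) = 13; EF_Task 6 = 13+11 = 24
ES_Task 7 = max(EF_Task 2=15, EF_Task 3=13) = 15; EF_Task 7 = 15+8 = 23
ES_Task 8 = 13; EF_Task 8 = 13+9 = 22
ES_Task 9 = max(EF_Task 3=13, EF_Task 4=25, EF_Task 5=17, EF_Task 6=24, EF_Task 7=23, EF_Task 8=22) = 25; EF_Task 9 = 25+4 = 29
Expected project duration μ = 29 weeks. Critical path: Task 1 → Task 2 → Task 4 → Task 9.

29 weeks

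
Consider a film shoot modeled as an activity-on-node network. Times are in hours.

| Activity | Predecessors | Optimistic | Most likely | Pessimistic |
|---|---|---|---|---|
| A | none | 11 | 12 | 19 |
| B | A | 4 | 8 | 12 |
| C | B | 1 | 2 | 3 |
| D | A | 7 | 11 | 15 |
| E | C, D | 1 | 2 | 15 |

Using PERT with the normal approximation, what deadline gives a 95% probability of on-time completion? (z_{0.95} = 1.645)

te_A = (11 + 4·12 + 19)/6 = 78/6 = 13; σ²_A = ((19−11)/6)² = 1.778
te_B = (4 + 4·8 + 12)/6 = 48/6 = 8; σ²_B = ((12−4)/6)² = 1.778
te_C = (1 + 4·2 + 3)/6 = 12/6 = 2; σ²_C = ((3−1)/6)² = 0.111
te_D = (7 + 4·11 + 15)/6 = 66/6 = 11; σ²_D = ((15−7)/6)² = 1.778
te_E = (1 + 4·2 + 15)/6 = 24/6 = 4; σ²_E = ((15−1)/6)² = 5.444

Forward pass:
ES_A = 0; EF_A = 13
ES_B = 13; EF_B = 13+8 = 21
ES_C = 21; EF_C = 21+2 = 23
ES_D = 13; EF_D = 13+11 = 24
ES_E = max(EF_C=23, EF_D=24) = 24; EF_E = 24+4 = 28
Expected project duration μ = 28 hours. Critical path: A → D → E.

Variance along critical path = 1.778 + 1.778 + 5.444 = 9.000; σ = 3.000 hours.
D = μ + z·σ = 28 + 1.645·3.000 = 32.9 hours

32.9 hours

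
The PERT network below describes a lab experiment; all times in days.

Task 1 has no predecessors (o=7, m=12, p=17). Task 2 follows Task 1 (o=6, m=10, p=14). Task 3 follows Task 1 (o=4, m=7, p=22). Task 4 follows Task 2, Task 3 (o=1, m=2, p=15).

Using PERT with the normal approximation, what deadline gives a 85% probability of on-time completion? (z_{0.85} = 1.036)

te_Task 1 = (7 + 4·12 + 17)/6 = 72/6 = 12; σ²_Task 1 = ((17−7)/6)² = 2.778
te_Task 2 = (6 + 4·10 + 14)/6 = 60/6 = 10; σ²_Task 2 = ((14−6)/6)² = 1.778
te_Task 3 = (4 + 4·7 + 22)/6 = 54/6 = 9; σ²_Task 3 = ((22−4)/6)² = 9.000
te_Task 4 = (1 + 4·2 + 15)/6 = 24/6 = 4; σ²_Task 4 = ((15−1)/6)² = 5.444

Forward pass:
ES_Task 1 = 0; EF_Task 1 = 12
ES_Task 2 = 12; EF_Task 2 = 12+10 = 22
ES_Task 3 = 12; EF_Task 3 = 12+9 = 21
ES_Task 4 = max(EF_Task 2=22, EF_Task 3=21) = 22; EF_Task 4 = 22+4 = 26
Expected project duration μ = 26 days. Critical path: Task 1 → Task 2 → Task 4.

Variance along critical path = 2.778 + 1.778 + 5.444 = 10.000; σ = 3.162 days.
D = μ + z·σ = 26 + 1.036·3.162 = 29.3 days

29.3 days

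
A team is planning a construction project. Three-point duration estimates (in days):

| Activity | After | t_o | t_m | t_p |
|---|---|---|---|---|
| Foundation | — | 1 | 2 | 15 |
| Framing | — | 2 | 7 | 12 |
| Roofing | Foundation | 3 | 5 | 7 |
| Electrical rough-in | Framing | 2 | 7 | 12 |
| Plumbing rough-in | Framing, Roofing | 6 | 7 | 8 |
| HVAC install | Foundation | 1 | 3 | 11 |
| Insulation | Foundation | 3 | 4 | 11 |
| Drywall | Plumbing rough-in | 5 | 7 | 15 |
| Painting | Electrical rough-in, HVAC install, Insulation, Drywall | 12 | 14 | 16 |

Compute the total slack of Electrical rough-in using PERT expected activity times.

te_Foundation = (1 + 4·2 + 15)/6 = 24/6 = 4
te_Framing = (2 + 4·7 + 12)/6 = 42/6 = 7
te_Roofing = (3 + 4·5 + 7)/6 = 30/6 = 5
te_Electrical rough-in = (2 + 4·7 + 12)/6 = 42/6 = 7
te_Plumbing rough-in = (6 + 4·7 + 8)/6 = 42/6 = 7
te_HVAC install = (1 + 4·3 + 11)/6 = 24/6 = 4
te_Insulation = (3 + 4·4 + 11)/6 = 30/6 = 5
te_Drywall = (5 + 4·7 + 15)/6 = 48/6 = 8
te_Painting = (12 + 4·14 + 16)/6 = 84/6 = 14

Forward pass:
ES_Foundation = 0; EF_Foundation = 4
ES_Framing = 0; EF_Framing = 7
ES_Roofing = 4; EF_Roofing = 4+5 = 9
ES_Electrical rough-in = 7; EF_Electrical rough-in = 7+7 = 14
ES_Plumbing rough-in = max(EF_Framing=7, EF_Roofing=9) = 9; EF_Plumbing rough-in = 9+7 = 16
ES_HVAC install = 4; EF_HVAC install = 4+4 = 8
ES_Insulation = 4; EF_Insulation = 4+5 = 9
ES_Drywall = 16; EF_Drywall = 16+8 = 24
ES_Painting = max(EF_Electrical rough-in=14, EF_HVAC install=8, EF_Insulation=9, EF_Drywall=24) = 24; EF_Painting = 24+14 = 38
Expected project duration μ = 38 days. Critical path: Foundation → Roofing → Plumbing rough-in → Drywall → Painting.

Backward pass:
LF_Painting = 38; LS_Painting = 38−14 = 24
LF_Drywall = LS_Painting = 24; LS_Drywall = 24−8 = 16
LF_Insulation = LS_Painting = 24; LS_Insulation = 24−5 = 19
LF_HVAC install = LS_Painting = 24; LS_HVAC install = 24−4 = 20
LF_Plumbing rough-in = LS_Drywall = 16; LS_Plumbing rough-in = 16−7 = 9
LF_Electrical rough-in = LS_Painting = 24; LS_Electrical rough-in = 24−7 = 17
LF_Roofing = LS_Plumbing rough-in = 9; LS_Roofing = 9−5 = 4
LF_Framing = min(LS_Electrical rough-in=17, LS_Plumbing rough-in=9) = 9; LS_Framing = 9−7 = 2
LF_Foundation = min(LS_Roofing=4, LS_HVAC install=20, LS_Insulation=19) = 4; LS_Foundation = 4−4 = 0
Slack_Electrical rough-in = LS_Electrical rough-in − ES_Electrical rough-in = 17 − 7 = 10

10 days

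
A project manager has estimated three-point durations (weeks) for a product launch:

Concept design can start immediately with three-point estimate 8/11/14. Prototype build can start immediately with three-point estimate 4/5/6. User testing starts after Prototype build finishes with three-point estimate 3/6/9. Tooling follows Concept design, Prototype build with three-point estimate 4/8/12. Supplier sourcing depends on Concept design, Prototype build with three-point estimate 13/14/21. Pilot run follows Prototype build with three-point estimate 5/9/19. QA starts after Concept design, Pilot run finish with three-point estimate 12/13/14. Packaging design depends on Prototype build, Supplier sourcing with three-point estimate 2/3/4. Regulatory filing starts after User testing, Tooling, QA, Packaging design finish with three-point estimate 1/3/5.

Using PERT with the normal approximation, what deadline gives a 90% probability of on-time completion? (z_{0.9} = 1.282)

34.3 weeks

te_Concept design = (8 + 4·11 + 14)/6 = 66/6 = 11; σ²_Concept design = ((14−8)/6)² = 1.000
te_Prototype build = (4 + 4·5 + 6)/6 = 30/6 = 5; σ²_Prototype build = ((6−4)/6)² = 0.111
te_User testing = (3 + 4·6 + 9)/6 = 36/6 = 6; σ²_User testing = ((9−3)/6)² = 1.000
te_Tooling = (4 + 4·8 + 12)/6 = 48/6 = 8; σ²_Tooling = ((12−4)/6)² = 1.778
te_Supplier sourcing = (13 + 4·14 + 21)/6 = 90/6 = 15; σ²_Supplier sourcing = ((21−13)/6)² = 1.778
te_Pilot run = (5 + 4·9 + 19)/6 = 60/6 = 10; σ²_Pilot run = ((19−5)/6)² = 5.444
te_QA = (12 + 4·13 + 14)/6 = 78/6 = 13; σ²_QA = ((14−12)/6)² = 0.111
te_Packaging design = (2 + 4·3 + 4)/6 = 18/6 = 3; σ²_Packaging design = ((4−2)/6)² = 0.111
te_Regulatory filing = (1 + 4·3 + 5)/6 = 18/6 = 3; σ²_Regulatory filing = ((5−1)/6)² = 0.444

Forward pass:
ES_Concept design = 0; EF_Concept design = 11
ES_Prototype build = 0; EF_Prototype build = 5
ES_User testing = 5; EF_User testing = 5+6 = 11
ES_Tooling = max(EF_Concept design=11, EF_Prototype build=5) = 11; EF_Tooling = 11+8 = 19
ES_Supplier sourcing = max(EF_Concept design=11, EF_Prototype build=5) = 11; EF_Supplier sourcing = 11+15 = 26
ES_Pilot run = 5; EF_Pilot run = 5+10 = 15
ES_QA = max(EF_Concept design=11, EF_Pilot run=15) = 15; EF_QA = 15+13 = 28
ES_Packaging design = max(EF_Prototype build=5, EF_Supplier sourcing=26) = 26; EF_Packaging design = 26+3 = 29
ES_Regulatory filing = max(EF_User testing=11, EF_Tooling=19, EF_QA=28, EF_Packaging design=29) = 29; EF_Regulatory filing = 29+3 = 32
Expected project duration μ = 32 weeks. Critical path: Concept design → Supplier sourcing → Packaging design → Regulatory filing.

Variance along critical path = 1.000 + 1.778 + 0.111 + 0.444 = 3.333; σ = 1.826 weeks.
D = μ + z·σ = 32 + 1.282·1.826 = 34.3 weeks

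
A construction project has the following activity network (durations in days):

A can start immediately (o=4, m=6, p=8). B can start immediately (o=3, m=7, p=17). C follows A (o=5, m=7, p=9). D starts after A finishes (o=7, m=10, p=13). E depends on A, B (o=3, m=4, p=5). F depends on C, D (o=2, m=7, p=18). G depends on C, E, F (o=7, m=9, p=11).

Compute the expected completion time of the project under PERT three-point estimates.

te_A = (4 + 4·6 + 8)/6 = 36/6 = 6
te_B = (3 + 4·7 + 17)/6 = 48/6 = 8
te_C = (5 + 4·7 + 9)/6 = 42/6 = 7
te_D = (7 + 4·10 + 13)/6 = 60/6 = 10
te_E = (3 + 4·4 + 5)/6 = 24/6 = 4
te_F = (2 + 4·7 + 18)/6 = 48/6 = 8
te_G = (7 + 4·9 + 11)/6 = 54/6 = 9

Forward pass:
ES_A = 0; EF_A = 6
ES_B = 0; EF_B = 8
ES_C = 6; EF_C = 6+7 = 13
ES_D = 6; EF_D = 6+10 = 16
ES_E = max(EF_A=6, EF_B=8) = 8; EF_E = 8+4 = 12
ES_F = max(EF_C=13, EF_D=16) = 16; EF_F = 16+8 = 24
ES_G = max(EF_C=13, EF_E=12, EF_F=24) = 24; EF_G = 24+9 = 33
Expected project duration μ = 33 days. Critical path: A → D → F → G.

33 days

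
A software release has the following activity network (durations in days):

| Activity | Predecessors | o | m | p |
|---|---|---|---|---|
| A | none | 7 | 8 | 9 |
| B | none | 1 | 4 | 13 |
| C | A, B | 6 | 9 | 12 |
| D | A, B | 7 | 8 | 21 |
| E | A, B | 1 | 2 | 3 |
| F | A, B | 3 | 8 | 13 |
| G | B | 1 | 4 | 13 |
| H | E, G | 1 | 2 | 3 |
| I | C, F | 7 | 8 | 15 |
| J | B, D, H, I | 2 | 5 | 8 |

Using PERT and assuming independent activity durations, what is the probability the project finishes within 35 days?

te_A = (7 + 4·8 + 9)/6 = 48/6 = 8; σ²_A = ((9−7)/6)² = 0.111
te_B = (1 + 4·4 + 13)/6 = 30/6 = 5; σ²_B = ((13−1)/6)² = 4.000
te_C = (6 + 4·9 + 12)/6 = 54/6 = 9; σ²_C = ((12−6)/6)² = 1.000
te_D = (7 + 4·8 + 21)/6 = 60/6 = 10; σ²_D = ((21−7)/6)² = 5.444
te_E = (1 + 4·2 + 3)/6 = 12/6 = 2; σ²_E = ((3−1)/6)² = 0.111
te_F = (3 + 4·8 + 13)/6 = 48/6 = 8; σ²_F = ((13−3)/6)² = 2.778
te_G = (1 + 4·4 + 13)/6 = 30/6 = 5; σ²_G = ((13−1)/6)² = 4.000
te_H = (1 + 4·2 + 3)/6 = 12/6 = 2; σ²_H = ((3−1)/6)² = 0.111
te_I = (7 + 4·8 + 15)/6 = 54/6 = 9; σ²_I = ((15−7)/6)² = 1.778
te_J = (2 + 4·5 + 8)/6 = 30/6 = 5; σ²_J = ((8−2)/6)² = 1.000

Forward pass:
ES_A = 0; EF_A = 8
ES_B = 0; EF_B = 5
ES_C = max(EF_A=8, EF_B=5) = 8; EF_C = 8+9 = 17
ES_D = max(EF_A=8, EF_B=5) = 8; EF_D = 8+10 = 18
ES_E = max(EF_A=8, EF_B=5) = 8; EF_E = 8+2 = 10
ES_F = max(EF_A=8, EF_B=5) = 8; EF_F = 8+8 = 16
ES_G = 5; EF_G = 5+5 = 10
ES_H = max(EF_E=10, EF_G=10) = 10; EF_H = 10+2 = 12
ES_I = max(EF_C=17, EF_F=16) = 17; EF_I = 17+9 = 26
ES_J = max(EF_B=5, EF_D=18, EF_H=12, EF_I=26) = 26; EF_J = 26+5 = 31
Expected project duration μ = 31 days. Critical path: A → C → I → J.

Variance along critical path = 0.111 + 1.000 + 1.778 + 1.000 = 3.889; σ = √3.889 = 1.972 days.
Z = (35 − 31) / 1.972 = 2.028
P(T ≤ 35) = Φ(2.028) ≈ 0.979

0.979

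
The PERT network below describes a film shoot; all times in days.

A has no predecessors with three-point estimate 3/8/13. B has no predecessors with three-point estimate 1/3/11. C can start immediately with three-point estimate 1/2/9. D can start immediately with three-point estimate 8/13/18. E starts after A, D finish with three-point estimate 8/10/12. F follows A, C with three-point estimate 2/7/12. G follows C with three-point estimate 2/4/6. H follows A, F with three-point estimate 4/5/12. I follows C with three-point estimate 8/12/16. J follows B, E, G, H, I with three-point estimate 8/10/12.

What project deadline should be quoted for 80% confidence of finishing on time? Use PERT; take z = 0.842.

34.6 days

te_A = (3 + 4·8 + 13)/6 = 48/6 = 8; σ²_A = ((13−3)/6)² = 2.778
te_B = (1 + 4·3 + 11)/6 = 24/6 = 4; σ²_B = ((11−1)/6)² = 2.778
te_C = (1 + 4·2 + 9)/6 = 18/6 = 3; σ²_C = ((9−1)/6)² = 1.778
te_D = (8 + 4·13 + 18)/6 = 78/6 = 13; σ²_D = ((18−8)/6)² = 2.778
te_E = (8 + 4·10 + 12)/6 = 60/6 = 10; σ²_E = ((12−8)/6)² = 0.444
te_F = (2 + 4·7 + 12)/6 = 42/6 = 7; σ²_F = ((12−2)/6)² = 2.778
te_G = (2 + 4·4 + 6)/6 = 24/6 = 4; σ²_G = ((6−2)/6)² = 0.444
te_H = (4 + 4·5 + 12)/6 = 36/6 = 6; σ²_H = ((12−4)/6)² = 1.778
te_I = (8 + 4·12 + 16)/6 = 72/6 = 12; σ²_I = ((16−8)/6)² = 1.778
te_J = (8 + 4·10 + 12)/6 = 60/6 = 10; σ²_J = ((12−8)/6)² = 0.444

Forward pass:
ES_A = 0; EF_A = 8
ES_B = 0; EF_B = 4
ES_C = 0; EF_C = 3
ES_D = 0; EF_D = 13
ES_E = max(EF_A=8, EF_D=13) = 13; EF_E = 13+10 = 23
ES_F = max(EF_A=8, EF_C=3) = 8; EF_F = 8+7 = 15
ES_G = 3; EF_G = 3+4 = 7
ES_H = max(EF_A=8, EF_F=15) = 15; EF_H = 15+6 = 21
ES_I = 3; EF_I = 3+12 = 15
ES_J = max(EF_B=4, EF_E=23, EF_G=7, EF_H=21, EF_I=15) = 23; EF_J = 23+10 = 33
Expected project duration μ = 33 days. Critical path: D → E → J.

Variance along critical path = 2.778 + 0.444 + 0.444 = 3.667; σ = 1.915 days.
D = μ + z·σ = 33 + 0.842·1.915 = 34.6 days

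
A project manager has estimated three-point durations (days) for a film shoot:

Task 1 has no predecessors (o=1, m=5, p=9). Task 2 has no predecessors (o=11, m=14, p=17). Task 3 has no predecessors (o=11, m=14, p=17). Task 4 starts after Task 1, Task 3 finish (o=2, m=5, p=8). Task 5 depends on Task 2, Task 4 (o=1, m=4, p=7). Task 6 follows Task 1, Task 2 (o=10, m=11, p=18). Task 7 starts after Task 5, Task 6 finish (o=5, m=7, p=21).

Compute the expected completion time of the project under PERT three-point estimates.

35 days

te_Task 1 = (1 + 4·5 + 9)/6 = 30/6 = 5
te_Task 2 = (11 + 4·14 + 17)/6 = 84/6 = 14
te_Task 3 = (11 + 4·14 + 17)/6 = 84/6 = 14
te_Task 4 = (2 + 4·5 + 8)/6 = 30/6 = 5
te_Task 5 = (1 + 4·4 + 7)/6 = 24/6 = 4
te_Task 6 = (10 + 4·11 + 18)/6 = 72/6 = 12
te_Task 7 = (5 + 4·7 + 21)/6 = 54/6 = 9

Forward pass:
ES_Task 1 = 0; EF_Task 1 = 5
ES_Task 2 = 0; EF_Task 2 = 14
ES_Task 3 = 0; EF_Task 3 = 14
ES_Task 4 = max(EF_Task 1=5, EF_Task 3=14) = 14; EF_Task 4 = 14+5 = 19
ES_Task 5 = max(EF_Task 2=14, EF_Task 4=19) = 19; EF_Task 5 = 19+4 = 23
ES_Task 6 = max(EF_Task 1=5, EF_Task 2=14) = 14; EF_Task 6 = 14+12 = 26
ES_Task 7 = max(EF_Task 5=23, EF_Task 6=26) = 26; EF_Task 7 = 26+9 = 35
Expected project duration μ = 35 days. Critical path: Task 2 → Task 6 → Task 7.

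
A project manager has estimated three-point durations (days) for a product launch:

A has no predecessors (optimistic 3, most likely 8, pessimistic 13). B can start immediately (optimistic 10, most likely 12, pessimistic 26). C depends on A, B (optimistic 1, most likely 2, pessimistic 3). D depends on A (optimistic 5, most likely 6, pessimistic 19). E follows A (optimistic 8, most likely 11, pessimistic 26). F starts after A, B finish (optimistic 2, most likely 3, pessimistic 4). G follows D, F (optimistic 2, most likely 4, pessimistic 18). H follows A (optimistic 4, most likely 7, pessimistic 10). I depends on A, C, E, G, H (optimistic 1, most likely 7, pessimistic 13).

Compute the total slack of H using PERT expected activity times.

te_A = (3 + 4·8 + 13)/6 = 48/6 = 8
te_B = (10 + 4·12 + 26)/6 = 84/6 = 14
te_C = (1 + 4·2 + 3)/6 = 12/6 = 2
te_D = (5 + 4·6 + 19)/6 = 48/6 = 8
te_E = (8 + 4·11 + 26)/6 = 78/6 = 13
te_F = (2 + 4·3 + 4)/6 = 18/6 = 3
te_G = (2 + 4·4 + 18)/6 = 36/6 = 6
te_H = (4 + 4·7 + 10)/6 = 42/6 = 7
te_I = (1 + 4·7 + 13)/6 = 42/6 = 7

Forward pass:
ES_A = 0; EF_A = 8
ES_B = 0; EF_B = 14
ES_C = max(EF_A=8, EF_B=14) = 14; EF_C = 14+2 = 16
ES_D = 8; EF_D = 8+8 = 16
ES_E = 8; EF_E = 8+13 = 21
ES_F = max(EF_A=8, EF_B=14) = 14; EF_F = 14+3 = 17
ES_G = max(EF_D=16, EF_F=17) = 17; EF_G = 17+6 = 23
ES_H = 8; EF_H = 8+7 = 15
ES_I = max(EF_A=8, EF_C=16, EF_E=21, EF_G=23, EF_H=15) = 23; EF_I = 23+7 = 30
Expected project duration μ = 30 days. Critical path: B → F → G → I.

Backward pass:
LF_I = 30; LS_I = 30−7 = 23
LF_H = LS_I = 23; LS_H = 23−7 = 16
LF_G = LS_I = 23; LS_G = 23−6 = 17
LF_F = LS_G = 17; LS_F = 17−3 = 14
LF_E = LS_I = 23; LS_E = 23−13 = 10
LF_D = LS_G = 17; LS_D = 17−8 = 9
LF_C = LS_I = 23; LS_C = 23−2 = 21
LF_B = min(LS_C=21, LS_F=14) = 14; LS_B = 14−14 = 0
LF_A = min(LS_C=21, LS_D=9, LS_E=10, LS_F=14, LS_H=16, LS_I=23) = 9; LS_A = 9−8 = 1
Slack_H = LS_H − ES_H = 16 − 8 = 8

8 days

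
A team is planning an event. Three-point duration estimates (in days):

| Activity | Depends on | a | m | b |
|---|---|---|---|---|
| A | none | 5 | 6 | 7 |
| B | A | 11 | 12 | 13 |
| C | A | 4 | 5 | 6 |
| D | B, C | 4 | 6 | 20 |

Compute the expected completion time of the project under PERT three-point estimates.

26 days

te_A = (5 + 4·6 + 7)/6 = 36/6 = 6
te_B = (11 + 4·12 + 13)/6 = 72/6 = 12
te_C = (4 + 4·5 + 6)/6 = 30/6 = 5
te_D = (4 + 4·6 + 20)/6 = 48/6 = 8

Forward pass:
ES_A = 0; EF_A = 6
ES_B = 6; EF_B = 6+12 = 18
ES_C = 6; EF_C = 6+5 = 11
ES_D = max(EF_B=18, EF_C=11) = 18; EF_D = 18+8 = 26
Expected project duration μ = 26 days. Critical path: A → B → D.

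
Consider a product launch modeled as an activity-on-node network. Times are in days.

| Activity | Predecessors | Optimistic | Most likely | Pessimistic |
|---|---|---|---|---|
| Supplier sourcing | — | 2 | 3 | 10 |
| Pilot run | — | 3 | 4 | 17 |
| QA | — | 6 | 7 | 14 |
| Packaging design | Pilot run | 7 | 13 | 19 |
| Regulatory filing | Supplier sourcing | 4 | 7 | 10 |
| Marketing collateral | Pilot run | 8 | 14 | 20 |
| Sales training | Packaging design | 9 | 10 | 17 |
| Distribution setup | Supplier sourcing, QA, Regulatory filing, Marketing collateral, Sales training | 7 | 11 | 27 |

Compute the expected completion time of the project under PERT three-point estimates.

te_Supplier sourcing = (2 + 4·3 + 10)/6 = 24/6 = 4
te_Pilot run = (3 + 4·4 + 17)/6 = 36/6 = 6
te_QA = (6 + 4·7 + 14)/6 = 48/6 = 8
te_Packaging design = (7 + 4·13 + 19)/6 = 78/6 = 13
te_Regulatory filing = (4 + 4·7 + 10)/6 = 42/6 = 7
te_Marketing collateral = (8 + 4·14 + 20)/6 = 84/6 = 14
te_Sales training = (9 + 4·10 + 17)/6 = 66/6 = 11
te_Distribution setup = (7 + 4·11 + 27)/6 = 78/6 = 13

Forward pass:
ES_Supplier sourcing = 0; EF_Supplier sourcing = 4
ES_Pilot run = 0; EF_Pilot run = 6
ES_QA = 0; EF_QA = 8
ES_Packaging design = 6; EF_Packaging design = 6+13 = 19
ES_Regulatory filing = 4; EF_Regulatory filing = 4+7 = 11
ES_Marketing collateral = 6; EF_Marketing collateral = 6+14 = 20
ES_Sales training = 19; EF_Sales training = 19+11 = 30
ES_Distribution setup = max(EF_Supplier sourcing=4, EF_QA=8, EF_Regulatory filing=11, EF_Marketing collateral=20, EF_Sales training=30) = 30; EF_Distribution setup = 30+13 = 43
Expected project duration μ = 43 days. Critical path: Pilot run → Packaging design → Sales training → Distribution setup.

43 days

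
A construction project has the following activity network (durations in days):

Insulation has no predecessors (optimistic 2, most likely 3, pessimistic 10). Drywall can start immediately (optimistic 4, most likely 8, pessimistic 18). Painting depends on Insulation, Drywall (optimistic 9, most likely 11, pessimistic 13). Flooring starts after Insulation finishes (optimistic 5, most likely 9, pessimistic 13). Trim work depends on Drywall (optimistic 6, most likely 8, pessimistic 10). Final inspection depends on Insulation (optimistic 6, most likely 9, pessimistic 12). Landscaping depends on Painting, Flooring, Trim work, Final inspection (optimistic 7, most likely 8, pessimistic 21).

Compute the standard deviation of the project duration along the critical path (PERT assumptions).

3.37 days

te_Insulation = (2 + 4·3 + 10)/6 = 24/6 = 4; σ²_Insulation = ((10−2)/6)² = 1.778
te_Drywall = (4 + 4·8 + 18)/6 = 54/6 = 9; σ²_Drywall = ((18−4)/6)² = 5.444
te_Painting = (9 + 4·11 + 13)/6 = 66/6 = 11; σ²_Painting = ((13−9)/6)² = 0.444
te_Flooring = (5 + 4·9 + 13)/6 = 54/6 = 9; σ²_Flooring = ((13−5)/6)² = 1.778
te_Trim work = (6 + 4·8 + 10)/6 = 48/6 = 8; σ²_Trim work = ((10−6)/6)² = 0.444
te_Final inspection = (6 + 4·9 + 12)/6 = 54/6 = 9; σ²_Final inspection = ((12−6)/6)² = 1.000
te_Landscaping = (7 + 4·8 + 21)/6 = 60/6 = 10; σ²_Landscaping = ((21−7)/6)² = 5.444

Forward pass:
ES_Insulation = 0; EF_Insulation = 4
ES_Drywall = 0; EF_Drywall = 9
ES_Painting = max(EF_Insulation=4, EF_Drywall=9) = 9; EF_Painting = 9+11 = 20
ES_Flooring = 4; EF_Flooring = 4+9 = 13
ES_Trim work = 9; EF_Trim work = 9+8 = 17
ES_Final inspection = 4; EF_Final inspection = 4+9 = 13
ES_Landscaping = max(EF_Painting=20, EF_Flooring=13, EF_Trim work=17, EF_Final inspection=13) = 20; EF_Landscaping = 20+10 = 30
Expected project duration μ = 30 days. Critical path: Drywall → Painting → Landscaping.

Variance along critical path = 5.444 + 0.444 + 5.444 = 11.333
σ = √11.333 = 3.367 days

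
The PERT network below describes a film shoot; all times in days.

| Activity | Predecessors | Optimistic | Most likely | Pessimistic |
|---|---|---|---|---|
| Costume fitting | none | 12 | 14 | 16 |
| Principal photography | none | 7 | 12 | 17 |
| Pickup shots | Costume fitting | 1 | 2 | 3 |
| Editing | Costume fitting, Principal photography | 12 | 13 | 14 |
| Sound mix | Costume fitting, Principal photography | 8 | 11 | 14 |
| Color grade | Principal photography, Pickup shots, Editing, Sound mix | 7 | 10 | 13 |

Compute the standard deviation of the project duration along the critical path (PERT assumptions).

1.25 days

te_Costume fitting = (12 + 4·14 + 16)/6 = 84/6 = 14; σ²_Costume fitting = ((16−12)/6)² = 0.444
te_Principal photography = (7 + 4·12 + 17)/6 = 72/6 = 12; σ²_Principal photography = ((17−7)/6)² = 2.778
te_Pickup shots = (1 + 4·2 + 3)/6 = 12/6 = 2; σ²_Pickup shots = ((3−1)/6)² = 0.111
te_Editing = (12 + 4·13 + 14)/6 = 78/6 = 13; σ²_Editing = ((14−12)/6)² = 0.111
te_Sound mix = (8 + 4·11 + 14)/6 = 66/6 = 11; σ²_Sound mix = ((14−8)/6)² = 1.000
te_Color grade = (7 + 4·10 + 13)/6 = 60/6 = 10; σ²_Color grade = ((13−7)/6)² = 1.000

Forward pass:
ES_Costume fitting = 0; EF_Costume fitting = 14
ES_Principal photography = 0; EF_Principal photography = 12
ES_Pickup shots = 14; EF_Pickup shots = 14+2 = 16
ES_Editing = max(EF_Costume fitting=14, EF_Principal photography=12) = 14; EF_Editing = 14+13 = 27
ES_Sound mix = max(EF_Costume fitting=14, EF_Principal photography=12) = 14; EF_Sound mix = 14+11 = 25
ES_Color grade = max(EF_Principal photography=12, EF_Pickup shots=16, EF_Editing=27, EF_Sound mix=25) = 27; EF_Color grade = 27+10 = 37
Expected project duration μ = 37 days. Critical path: Costume fitting → Editing → Color grade.

Variance along critical path = 0.444 + 0.111 + 1.000 = 1.556
σ = √1.556 = 1.247 days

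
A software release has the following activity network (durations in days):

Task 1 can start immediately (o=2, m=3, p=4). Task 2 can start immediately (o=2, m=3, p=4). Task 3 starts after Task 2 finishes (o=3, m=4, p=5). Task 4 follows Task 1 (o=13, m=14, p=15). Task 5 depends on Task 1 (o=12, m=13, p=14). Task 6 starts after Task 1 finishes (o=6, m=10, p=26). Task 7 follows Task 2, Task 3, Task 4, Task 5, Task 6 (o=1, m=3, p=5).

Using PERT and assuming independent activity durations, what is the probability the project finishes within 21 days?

te_Task 1 = (2 + 4·3 + 4)/6 = 18/6 = 3; σ²_Task 1 = ((4−2)/6)² = 0.111
te_Task 2 = (2 + 4·3 + 4)/6 = 18/6 = 3; σ²_Task 2 = ((4−2)/6)² = 0.111
te_Task 3 = (3 + 4·4 + 5)/6 = 24/6 = 4; σ²_Task 3 = ((5−3)/6)² = 0.111
te_Task 4 = (13 + 4·14 + 15)/6 = 84/6 = 14; σ²_Task 4 = ((15−13)/6)² = 0.111
te_Task 5 = (12 + 4·13 + 14)/6 = 78/6 = 13; σ²_Task 5 = ((14−12)/6)² = 0.111
te_Task 6 = (6 + 4·10 + 26)/6 = 72/6 = 12; σ²_Task 6 = ((26−6)/6)² = 11.111
te_Task 7 = (1 + 4·3 + 5)/6 = 18/6 = 3; σ²_Task 7 = ((5−1)/6)² = 0.444

Forward pass:
ES_Task 1 = 0; EF_Task 1 = 3
ES_Task 2 = 0; EF_Task 2 = 3
ES_Task 3 = 3; EF_Task 3 = 3+4 = 7
ES_Task 4 = 3; EF_Task 4 = 3+14 = 17
ES_Task 5 = 3; EF_Task 5 = 3+13 = 16
ES_Task 6 = 3; EF_Task 6 = 3+12 = 15
ES_Task 7 = max(EF_Task 2=3, EF_Task 3=7, EF_Task 4=17, EF_Task 5=16, EF_Task 6=15) = 17; EF_Task 7 = 17+3 = 20
Expected project duration μ = 20 days. Critical path: Task 1 → Task 4 → Task 7.

Variance along critical path = 0.111 + 0.111 + 0.444 = 0.667; σ = √0.667 = 0.816 days.
Z = (21 − 20) / 0.816 = 1.225
P(T ≤ 21) = Φ(1.225) ≈ 0.890

0.890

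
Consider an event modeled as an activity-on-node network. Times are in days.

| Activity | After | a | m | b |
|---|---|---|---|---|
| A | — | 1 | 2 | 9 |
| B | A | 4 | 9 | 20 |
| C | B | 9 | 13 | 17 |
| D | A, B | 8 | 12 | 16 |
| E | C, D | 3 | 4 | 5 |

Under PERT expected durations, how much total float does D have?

1 days

te_A = (1 + 4·2 + 9)/6 = 18/6 = 3
te_B = (4 + 4·9 + 20)/6 = 60/6 = 10
te_C = (9 + 4·13 + 17)/6 = 78/6 = 13
te_D = (8 + 4·12 + 16)/6 = 72/6 = 12
te_E = (3 + 4·4 + 5)/6 = 24/6 = 4

Forward pass:
ES_A = 0; EF_A = 3
ES_B = 3; EF_B = 3+10 = 13
ES_C = 13; EF_C = 13+13 = 26
ES_D = max(EF_A=3, EF_B=13) = 13; EF_D = 13+12 = 25
ES_E = max(EF_C=26, EF_D=25) = 26; EF_E = 26+4 = 30
Expected project duration μ = 30 days. Critical path: A → B → C → E.

Backward pass:
LF_E = 30; LS_E = 30−4 = 26
LF_D = LS_E = 26; LS_D = 26−12 = 14
LF_C = LS_E = 26; LS_C = 26−13 = 13
LF_B = min(LS_C=13, LS_D=14) = 13; LS_B = 13−10 = 3
LF_A = min(LS_B=3, LS_D=14) = 3; LS_A = 3−3 = 0
Slack_D = LS_D − ES_D = 14 − 13 = 1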